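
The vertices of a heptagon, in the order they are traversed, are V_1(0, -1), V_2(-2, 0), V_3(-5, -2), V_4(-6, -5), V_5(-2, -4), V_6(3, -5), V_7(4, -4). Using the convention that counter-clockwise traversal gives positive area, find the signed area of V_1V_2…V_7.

Apply the shoelace (surveyor's) formula: 2A = Σ (x_i·y_{i+1} − x_{i+1}·y_i), indices taken mod 7.
Cross-terms: -2, 4, 13, 14, 22, 8, -4  ⇒  Σ = 55
Signed area = Σ/2 = 27.5 (positive ⇒ counter-clockwise traversal).

27.5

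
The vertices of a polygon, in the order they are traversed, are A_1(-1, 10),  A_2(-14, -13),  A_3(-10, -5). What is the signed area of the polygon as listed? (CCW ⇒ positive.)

Apply the shoelace (surveyor's) formula: 2A = Σ (x_i·y_{i+1} − x_{i+1}·y_i), indices taken mod 3.
A_1→A_2: (-1)(-13) − (-14)(10) = 153
A_2→A_3: (-14)(-5) − (-10)(-13) = -60
A_3→A_1: (-10)(10) − (-1)(-5) = -105
Σ = -12
Signed area = Σ/2 = -6 (negative ⇒ clockwise traversal).

-6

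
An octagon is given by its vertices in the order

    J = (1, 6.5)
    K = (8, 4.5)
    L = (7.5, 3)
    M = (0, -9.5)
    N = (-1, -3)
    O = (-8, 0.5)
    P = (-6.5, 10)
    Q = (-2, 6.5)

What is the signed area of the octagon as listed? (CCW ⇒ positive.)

-140.5

Apply the surveyor's formula: 2A = Σ (x_i·y_{i+1} − x_{i+1}·y_i), indices taken mod 8.
J→K: (1)(4.5) − (8)(6.5) = -47.5
K→L: (8)(3) − (7.5)(4.5) = -9.75
L→M: (7.5)(-9.5) − (0)(3) = -71.25
M→N: (0)(-3) − (-1)(-9.5) = -9.5
N→O: (-1)(0.5) − (-8)(-3) = -24.5
O→P: (-8)(10) − (-6.5)(0.5) = -76.75
P→Q: (-6.5)(6.5) − (-2)(10) = -22.25
Q→J: (-2)(6.5) − (1)(6.5) = -19.5
Σ = -281
Signed area = Σ/2 = -140.5 (negative ⇒ clockwise traversal).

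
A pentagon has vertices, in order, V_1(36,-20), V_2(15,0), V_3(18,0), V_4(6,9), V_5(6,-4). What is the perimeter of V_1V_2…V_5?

94

|V_1V_2| = √((-21)² + (20)²) = √841 = 29
|V_2V_3| = √((3)² + (0)²) = √9 = 3
|V_3V_4| = √((-12)² + (9)²) = √225 = 15
|V_4V_5| = √((0)² + (-13)²) = √169 = 13
|V_5V_1| = √((30)² + (-16)²) = √1156 = 34
Perimeter = 29 + 3 + 15 + 13 + 34 = 94.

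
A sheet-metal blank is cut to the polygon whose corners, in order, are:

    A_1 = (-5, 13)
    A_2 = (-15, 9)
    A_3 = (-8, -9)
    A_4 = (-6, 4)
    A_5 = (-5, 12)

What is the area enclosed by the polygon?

107

Cross-terms: 150, 207, -86, -52, -5  ⇒  Σ = 214
Area = |Σ|/2 = 107.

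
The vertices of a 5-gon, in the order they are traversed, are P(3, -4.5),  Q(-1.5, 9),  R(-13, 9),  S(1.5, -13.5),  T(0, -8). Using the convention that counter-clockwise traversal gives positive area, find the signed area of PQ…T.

148.875

Cross-terms: 20.25, 103.5, 162, -12, 24  ⇒  Σ = 297.75
Signed area = Σ/2 = 148.875 (positive ⇒ counter-clockwise traversal).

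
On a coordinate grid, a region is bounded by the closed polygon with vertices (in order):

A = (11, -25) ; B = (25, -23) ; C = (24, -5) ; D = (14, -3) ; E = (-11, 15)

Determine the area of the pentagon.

542

Apply the surveyor's formula: 2A = Σ (x_i·y_{i+1} − x_{i+1}·y_i), indices taken mod 5.
Cross-terms: 372, 427, -2, 177, 110  ⇒  Σ = 1084
Area = |Σ|/2 = 542.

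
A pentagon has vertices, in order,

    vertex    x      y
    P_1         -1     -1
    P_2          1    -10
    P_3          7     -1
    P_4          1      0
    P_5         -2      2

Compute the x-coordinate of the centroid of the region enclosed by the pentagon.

Apply Gauss's area formula. First the cross-terms c_i = x_i·y_{i+1} − x_{i+1}·y_i:
  11, 69, 1, 2, 4  ⇒  2A = 87, A = 43.5.
Then Σ (x_i + x_{i+1})·c_i = 546, so x̄ = 546 / (6·43.5) = 182/87.

182/87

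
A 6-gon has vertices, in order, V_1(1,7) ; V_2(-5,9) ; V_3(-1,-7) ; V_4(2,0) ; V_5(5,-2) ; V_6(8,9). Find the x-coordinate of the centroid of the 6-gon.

127/103

Apply the shoelace (surveyor's) formula. First the cross-terms c_i = x_i·y_{i+1} − x_{i+1}·y_i:
  44, 44, 14, -4, 61, 47  ⇒  2A = 206, A = 103.
Then Σ (x_i + x_{i+1})·c_i = 762, so x̄ = 762 / (6·103) = 127/103.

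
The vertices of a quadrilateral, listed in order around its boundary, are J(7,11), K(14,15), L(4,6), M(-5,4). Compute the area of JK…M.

31

Apply Gauss's area formula: 2A = Σ (x_i·y_{i+1} − x_{i+1}·y_i), indices taken mod 4.
Cross-terms: -49, 24, 46, -83  ⇒  Σ = -62
Area = |Σ|/2 = 31.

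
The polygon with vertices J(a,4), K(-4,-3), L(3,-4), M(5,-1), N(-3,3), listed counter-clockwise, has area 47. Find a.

The doubled signed area Σ (x_i y_{i+1} − x_{i+1} y_i) is linear in a.
With a=0 it equals 58; the coefficient of a is -6 (from the two edges through J).
So -6·a + 58 = 2·47 = 94 ⇒ a = -6.

-6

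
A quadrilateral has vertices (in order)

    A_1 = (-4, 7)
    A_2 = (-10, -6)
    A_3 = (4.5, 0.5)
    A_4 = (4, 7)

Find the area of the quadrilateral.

100.75

Σ = (94) + (22) + (29.5) + (56) = 201.5
Area = |Σ|/2 = 100.75.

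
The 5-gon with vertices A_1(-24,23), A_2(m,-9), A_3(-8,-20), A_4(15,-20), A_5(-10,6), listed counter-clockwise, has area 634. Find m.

Write out the shoelace sum; only the two edges meeting at A_2 involve m:
2·Area = [((-24)·(-9) − m·23) + (m·(-20) − (-8)·(-9))] + 264
       = -43·m + 408 = 1268
⇒ m = -20.

-20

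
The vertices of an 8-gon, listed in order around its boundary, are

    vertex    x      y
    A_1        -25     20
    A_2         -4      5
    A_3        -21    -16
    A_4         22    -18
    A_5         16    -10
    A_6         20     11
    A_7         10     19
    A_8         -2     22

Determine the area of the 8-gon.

A_1→A_2: (-25)(5) − (-4)(20) = -45
A_2→A_3: (-4)(-16) − (-21)(5) = 169
A_3→A_4: (-21)(-18) − (22)(-16) = 730
A_4→A_5: (22)(-10) − (16)(-18) = 68
A_5→A_6: (16)(11) − (20)(-10) = 376
A_6→A_7: (20)(19) − (10)(11) = 270
A_7→A_8: (10)(22) − (-2)(19) = 258
A_8→A_1: (-2)(20) − (-25)(22) = 510
Σ = 2336
Area = |Σ|/2 = 1168.

1168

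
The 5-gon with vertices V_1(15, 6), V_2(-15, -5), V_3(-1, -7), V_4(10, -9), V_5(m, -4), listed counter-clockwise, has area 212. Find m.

14

Write out the shoelace sum; only the two edges meeting at V_5 involve m:
2·Area = [(10·(-4) − m·(-9)) + (m·6 − 15·(-4))] + 194
       = 15·m + 214 = 424
⇒ m = 14.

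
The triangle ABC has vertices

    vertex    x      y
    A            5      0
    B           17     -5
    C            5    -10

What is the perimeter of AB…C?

|AB| = √((12)² + (-5)²) = √169 = 13
|BC| = √((-12)² + (-5)²) = √169 = 13
|CA| = √((0)² + (10)²) = √100 = 10
Perimeter = 13 + 13 + 10 = 36.

36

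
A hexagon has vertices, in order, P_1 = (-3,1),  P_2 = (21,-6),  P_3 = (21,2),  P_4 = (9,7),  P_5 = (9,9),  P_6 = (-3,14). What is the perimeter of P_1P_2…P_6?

74

|P_1P_2| = √((24)² + (-7)²) = √625 = 25
|P_2P_3| = √((0)² + (8)²) = √64 = 8
|P_3P_4| = √((-12)² + (5)²) = √169 = 13
|P_4P_5| = √((0)² + (2)²) = √4 = 2
|P_5P_6| = √((-12)² + (5)²) = √169 = 13
|P_6P_1| = √((0)² + (-13)²) = √169 = 13
Perimeter = 25 + 8 + 13 + 2 + 13 + 13 = 74.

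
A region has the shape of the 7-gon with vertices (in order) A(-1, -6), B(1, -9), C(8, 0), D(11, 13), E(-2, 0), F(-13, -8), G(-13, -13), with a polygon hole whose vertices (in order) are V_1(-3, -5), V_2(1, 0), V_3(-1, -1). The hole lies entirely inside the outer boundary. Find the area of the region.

178.5

Outer boundary:
Σ = (15) + (72) + (104) + (26) + (16) + (65) + (65) = 363
Area = |Σ|/2 = 181.5.
Hole:
Apply Gauss's area formula: 2A = Σ (x_i·y_{i+1} − x_{i+1}·y_i), indices taken mod 3.
Σ = (5) + (-1) + (2) = 6
Area = |Σ|/2 = 3.
Net area = 181.5 − 3 = 178.5.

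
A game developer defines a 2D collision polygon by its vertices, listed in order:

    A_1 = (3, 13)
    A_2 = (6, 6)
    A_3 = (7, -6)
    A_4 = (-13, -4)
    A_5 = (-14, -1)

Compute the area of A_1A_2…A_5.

Σ = (-60) + (-78) + (-106) + (-43) + (-179) = -466
Area = |Σ|/2 = 233.

233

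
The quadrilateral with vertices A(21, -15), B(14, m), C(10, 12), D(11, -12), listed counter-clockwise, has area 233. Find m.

Write out the shoelace sum; only the two edges meeting at B involve m:
2·Area = [(21·m − 14·(-15)) + (14·12 − 10·m)] + -165
       = 11·m + 213 = 466
⇒ m = 23.

23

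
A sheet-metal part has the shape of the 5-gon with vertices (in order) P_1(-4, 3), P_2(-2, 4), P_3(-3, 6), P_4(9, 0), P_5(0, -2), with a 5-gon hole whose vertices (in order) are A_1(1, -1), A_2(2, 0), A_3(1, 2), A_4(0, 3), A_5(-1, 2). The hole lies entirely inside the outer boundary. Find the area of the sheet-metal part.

Outer boundary:
Σ = (-10) + (0) + (-54) + (-18) + (-8) = -90
Area = |Σ|/2 = 45.
Hole:
Cross-terms: 2, 4, 3, 3, -1  ⇒  Σ = 11
Area = |Σ|/2 = 5.5.
Net area = 45 − 5.5 = 39.5.

39.5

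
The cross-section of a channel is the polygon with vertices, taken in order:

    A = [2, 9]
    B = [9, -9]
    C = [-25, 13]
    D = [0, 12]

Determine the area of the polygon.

Apply Gauss's area formula: 2A = Σ (x_i·y_{i+1} − x_{i+1}·y_i), indices taken mod 4.
Σ = (-99) + (-108) + (-300) + (-24) = -531
Area = |Σ|/2 = 265.5.

265.5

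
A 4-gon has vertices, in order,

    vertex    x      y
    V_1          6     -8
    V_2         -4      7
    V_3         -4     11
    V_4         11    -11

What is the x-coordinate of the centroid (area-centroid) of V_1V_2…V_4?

17/7

Apply Gauss's area formula. First the cross-terms c_i = x_i·y_{i+1} − x_{i+1}·y_i:
  10, -16, -77, -22  ⇒  2A = -105, A = -52.5.
Then Σ (x_i + x_{i+1})·c_i = -765, so x̄ = -765 / (6·(-52.5)) = 17/7.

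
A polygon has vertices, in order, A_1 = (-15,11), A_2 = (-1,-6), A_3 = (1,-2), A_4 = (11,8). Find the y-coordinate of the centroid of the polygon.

Apply the surveyor's formula. First the cross-terms c_i = x_i·y_{i+1} − x_{i+1}·y_i:
  101, 8, 30, 241  ⇒  2A = 380, A = 190.
Then Σ (y_i + y_{i+1})·c_i = 5200, so ȳ = 5200 / (6·190) = 260/57.

260/57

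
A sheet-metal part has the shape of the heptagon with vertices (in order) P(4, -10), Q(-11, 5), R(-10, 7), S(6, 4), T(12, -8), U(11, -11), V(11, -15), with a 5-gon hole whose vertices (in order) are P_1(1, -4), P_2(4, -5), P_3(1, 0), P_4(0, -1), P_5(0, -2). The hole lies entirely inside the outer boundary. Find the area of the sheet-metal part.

208

Outer boundary:
Apply the shoelace (surveyor's) formula: 2A = Σ (x_i·y_{i+1} − x_{i+1}·y_i), indices taken mod 7.
Cross-terms: -90, -27, -82, -96, -44, -44, -50  ⇒  Σ = -433
Area = |Σ|/2 = 216.5.
Hole:
Apply Gauss's area formula: 2A = Σ (x_i·y_{i+1} − x_{i+1}·y_i), indices taken mod 5.
Σ = (11) + (5) + (-1) + (0) + (2) = 17
Area = |Σ|/2 = 8.5.
Net area = 216.5 − 8.5 = 208.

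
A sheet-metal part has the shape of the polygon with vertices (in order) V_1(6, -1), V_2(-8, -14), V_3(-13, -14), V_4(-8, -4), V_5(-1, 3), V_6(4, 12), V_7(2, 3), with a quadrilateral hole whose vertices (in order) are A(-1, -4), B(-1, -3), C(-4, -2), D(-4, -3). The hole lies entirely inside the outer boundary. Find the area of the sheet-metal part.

Outer boundary:
V_1→V_2: (6)(-14) − (-8)(-1) = -92
V_2→V_3: (-8)(-14) − (-13)(-14) = -70
V_3→V_4: (-13)(-4) − (-8)(-14) = -60
V_4→V_5: (-8)(3) − (-1)(-4) = -28
V_5→V_6: (-1)(12) − (4)(3) = -24
V_6→V_7: (4)(3) − (2)(12) = -12
V_7→V_1: (2)(-1) − (6)(3) = -20
Σ = -306
Area = |Σ|/2 = 153.
Hole:
Cross-terms: -1, -10, 4, 13  ⇒  Σ = 6
Area = |Σ|/2 = 3.
Net area = 153 − 3 = 150.

150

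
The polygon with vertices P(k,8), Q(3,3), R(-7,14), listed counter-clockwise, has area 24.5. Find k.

-6

The doubled signed area Σ (x_i y_{i+1} − x_{i+1} y_i) is linear in k.
With k=0 it equals -17; the coefficient of k is -11 (from the two edges through P).
So -11·k + -17 = 2·24.5 = 49 ⇒ k = -6.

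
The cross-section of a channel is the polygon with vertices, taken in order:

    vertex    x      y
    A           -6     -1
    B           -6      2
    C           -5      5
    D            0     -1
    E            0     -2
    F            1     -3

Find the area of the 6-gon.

25

Apply the shoelace (surveyor's) formula: 2A = Σ (x_i·y_{i+1} − x_{i+1}·y_i), indices taken mod 6.
Cross-terms: -18, -20, 5, 0, 2, -19  ⇒  Σ = -50
Area = |Σ|/2 = 25.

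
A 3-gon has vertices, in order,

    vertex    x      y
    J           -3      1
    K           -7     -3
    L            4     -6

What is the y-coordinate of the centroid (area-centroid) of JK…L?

Apply the shoelace formula. First the cross-terms c_i = x_i·y_{i+1} − x_{i+1}·y_i:
  16, 54, -14  ⇒  2A = 56, A = 28.
Then Σ (y_i + y_{i+1})·c_i = -448, so ȳ = -448 / (6·28) = -8/3.

-8/3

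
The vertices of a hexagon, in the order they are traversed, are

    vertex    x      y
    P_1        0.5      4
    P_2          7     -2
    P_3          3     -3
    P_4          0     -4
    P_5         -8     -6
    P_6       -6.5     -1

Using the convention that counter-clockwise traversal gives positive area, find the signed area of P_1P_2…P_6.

Apply the shoelace (surveyor's) formula: 2A = Σ (x_i·y_{i+1} − x_{i+1}·y_i), indices taken mod 6.
Σ = (-29) + (-15) + (-12) + (-32) + (-31) + (-25.5) = -144.5
Signed area = Σ/2 = -72.25 (negative ⇒ clockwise traversal).

-72.25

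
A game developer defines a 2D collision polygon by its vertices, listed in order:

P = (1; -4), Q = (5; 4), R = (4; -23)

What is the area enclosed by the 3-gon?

Apply the surveyor's formula: 2A = Σ (x_i·y_{i+1} − x_{i+1}·y_i), indices taken mod 3.
Σ = (24) + (-131) + (7) = -100
Area = |Σ|/2 = 50.

50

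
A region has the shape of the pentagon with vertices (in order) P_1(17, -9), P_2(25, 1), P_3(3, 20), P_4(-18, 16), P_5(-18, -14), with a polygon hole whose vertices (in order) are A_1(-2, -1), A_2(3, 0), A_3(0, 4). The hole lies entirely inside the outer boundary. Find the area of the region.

1032

Outer boundary:
Apply the shoelace (surveyor's) formula: 2A = Σ (x_i·y_{i+1} − x_{i+1}·y_i), indices taken mod 5.
Σ = (242) + (497) + (408) + (540) + (400) = 2087
Area = |Σ|/2 = 1043.5.
Hole:
Apply the shoelace (surveyor's) formula: 2A = Σ (x_i·y_{i+1} − x_{i+1}·y_i), indices taken mod 3.
A_1→A_2: (-2)(0) − (3)(-1) = 3
A_2→A_3: (3)(4) − (0)(0) = 12
A_3→A_1: (0)(-1) − (-2)(4) = 8
Σ = 23
Area = |Σ|/2 = 11.5.
Net area = 1043.5 − 11.5 = 1032.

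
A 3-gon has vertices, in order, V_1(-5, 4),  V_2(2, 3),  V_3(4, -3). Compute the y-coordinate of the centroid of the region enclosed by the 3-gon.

4/3

Apply Gauss's area formula. First the cross-terms c_i = x_i·y_{i+1} − x_{i+1}·y_i:
  -23, -18, 1  ⇒  2A = -40, A = -20.
Then Σ (y_i + y_{i+1})·c_i = -160, so ȳ = -160 / (6·(-20)) = 4/3.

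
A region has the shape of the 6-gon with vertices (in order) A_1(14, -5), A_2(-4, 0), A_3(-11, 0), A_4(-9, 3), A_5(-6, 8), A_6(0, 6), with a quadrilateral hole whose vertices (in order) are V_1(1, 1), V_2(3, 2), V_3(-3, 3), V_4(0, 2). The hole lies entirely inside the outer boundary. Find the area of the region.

Outer boundary:
Σ = (-20) + (0) + (-33) + (-54) + (-36) + (-84) = -227
Area = |Σ|/2 = 113.5.
Hole:
Apply the shoelace formula: 2A = Σ (x_i·y_{i+1} − x_{i+1}·y_i), indices taken mod 4.
Cross-terms: -1, 15, -6, -2  ⇒  Σ = 6
Area = |Σ|/2 = 3.
Net area = 113.5 − 3 = 110.5.

110.5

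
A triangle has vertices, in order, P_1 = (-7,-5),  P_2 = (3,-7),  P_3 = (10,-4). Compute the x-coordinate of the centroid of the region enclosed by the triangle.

Apply Gauss's area formula. First the cross-terms c_i = x_i·y_{i+1} − x_{i+1}·y_i:
  64, 58, -78  ⇒  2A = 44, A = 22.
Then Σ (x_i + x_{i+1})·c_i = 264, so x̄ = 264 / (6·22) = 2.

2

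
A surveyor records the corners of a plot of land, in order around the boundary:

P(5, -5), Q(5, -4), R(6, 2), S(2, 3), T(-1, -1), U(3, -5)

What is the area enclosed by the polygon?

Cross-terms: 5, 34, 14, 1, 8, 10  ⇒  Σ = 72
Area = |Σ|/2 = 36.

36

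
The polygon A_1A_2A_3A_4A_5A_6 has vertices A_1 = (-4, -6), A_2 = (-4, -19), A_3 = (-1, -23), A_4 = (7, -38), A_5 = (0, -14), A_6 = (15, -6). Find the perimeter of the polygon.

96

|A_1A_2| = √((0)² + (-13)²) = √169 = 13
|A_2A_3| = √((3)² + (-4)²) = √25 = 5
|A_3A_4| = √((8)² + (-15)²) = √289 = 17
|A_4A_5| = √((-7)² + (24)²) = √625 = 25
|A_5A_6| = √((15)² + (8)²) = √289 = 17
|A_6A_1| = √((-19)² + (0)²) = √361 = 19
Perimeter = 13 + 5 + 17 + 25 + 17 + 19 = 96.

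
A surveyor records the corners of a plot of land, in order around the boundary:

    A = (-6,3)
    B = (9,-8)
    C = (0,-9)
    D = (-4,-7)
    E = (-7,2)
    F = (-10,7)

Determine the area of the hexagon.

Cross-terms: 21, -81, -36, -57, -29, 12  ⇒  Σ = -170
Area = |Σ|/2 = 85.

85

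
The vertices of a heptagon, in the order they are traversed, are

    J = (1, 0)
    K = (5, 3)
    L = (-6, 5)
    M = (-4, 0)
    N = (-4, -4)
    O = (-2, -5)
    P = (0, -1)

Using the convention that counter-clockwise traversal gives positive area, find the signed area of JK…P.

48.5

Apply the surveyor's formula: 2A = Σ (x_i·y_{i+1} − x_{i+1}·y_i), indices taken mod 7.
Σ = (3) + (43) + (20) + (16) + (12) + (2) + (1) = 97
Signed area = Σ/2 = 48.5 (positive ⇒ counter-clockwise traversal).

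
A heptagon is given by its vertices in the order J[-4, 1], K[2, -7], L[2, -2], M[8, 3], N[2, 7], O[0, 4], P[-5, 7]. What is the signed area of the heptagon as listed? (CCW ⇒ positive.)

Apply the shoelace formula: 2A = Σ (x_i·y_{i+1} − x_{i+1}·y_i), indices taken mod 7.
Σ = (26) + (10) + (22) + (50) + (8) + (20) + (23) = 159
Signed area = Σ/2 = 79.5 (positive ⇒ counter-clockwise traversal).

79.5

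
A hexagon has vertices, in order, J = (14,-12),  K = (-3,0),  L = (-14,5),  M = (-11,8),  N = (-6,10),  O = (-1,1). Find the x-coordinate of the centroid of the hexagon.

-571/126

Apply the surveyor's formula. First the cross-terms c_i = x_i·y_{i+1} − x_{i+1}·y_i:
  -36, -15, -57, -62, 4, -2  ⇒  2A = -168, A = -84.
Then Σ (x_i + x_{i+1})·c_i = 2284, so x̄ = 2284 / (6·(-84)) = -571/126.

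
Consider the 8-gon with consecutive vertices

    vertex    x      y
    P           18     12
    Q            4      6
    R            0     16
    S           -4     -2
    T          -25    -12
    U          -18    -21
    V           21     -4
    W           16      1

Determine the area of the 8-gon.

633.5

Cross-terms: 60, 64, 64, -2, 309, 513, 85, 174  ⇒  Σ = 1267
Area = |Σ|/2 = 633.5.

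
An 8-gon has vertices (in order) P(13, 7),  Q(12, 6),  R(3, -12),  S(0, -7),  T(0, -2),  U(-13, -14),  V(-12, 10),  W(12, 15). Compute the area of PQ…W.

Σ = (-6) + (-162) + (-21) + (0) + (-26) + (-298) + (-300) + (-111) = -924
Area = |Σ|/2 = 462.

462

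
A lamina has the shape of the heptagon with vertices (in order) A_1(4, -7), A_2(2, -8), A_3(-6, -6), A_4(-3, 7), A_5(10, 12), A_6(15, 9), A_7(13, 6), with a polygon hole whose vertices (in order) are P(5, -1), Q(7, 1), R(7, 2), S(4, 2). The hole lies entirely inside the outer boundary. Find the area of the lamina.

Outer boundary:
Σ = (-18) + (-60) + (-60) + (-106) + (-90) + (-27) + (-115) = -476
Area = |Σ|/2 = 238.
Hole:
Apply the shoelace formula: 2A = Σ (x_i·y_{i+1} − x_{i+1}·y_i), indices taken mod 4.
Σ = (12) + (7) + (6) + (-14) = 11
Area = |Σ|/2 = 5.5.
Net area = 238 − 5.5 = 232.5.

232.5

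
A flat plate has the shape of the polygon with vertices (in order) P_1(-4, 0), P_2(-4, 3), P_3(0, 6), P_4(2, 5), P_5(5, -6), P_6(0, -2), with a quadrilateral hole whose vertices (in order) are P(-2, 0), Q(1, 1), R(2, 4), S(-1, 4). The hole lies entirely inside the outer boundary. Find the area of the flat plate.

41.5

Outer boundary:
Apply the shoelace formula: 2A = Σ (x_i·y_{i+1} − x_{i+1}·y_i), indices taken mod 6.
Σ = (-12) + (-24) + (-12) + (-37) + (-10) + (-8) = -103
Area = |Σ|/2 = 51.5.
Hole:
P→Q: (-2)(1) − (1)(0) = -2
Q→R: (1)(4) − (2)(1) = 2
R→S: (2)(4) − (-1)(4) = 12
S→P: (-1)(0) − (-2)(4) = 8
Σ = 20
Area = |Σ|/2 = 10.
Net area = 51.5 − 10 = 41.5.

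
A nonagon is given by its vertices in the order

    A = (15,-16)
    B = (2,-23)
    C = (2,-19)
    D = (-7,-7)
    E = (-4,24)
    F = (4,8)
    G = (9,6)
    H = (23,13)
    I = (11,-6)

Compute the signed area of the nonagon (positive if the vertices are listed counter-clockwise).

Apply the shoelace (surveyor's) formula: 2A = Σ (x_i·y_{i+1} − x_{i+1}·y_i), indices taken mod 9.
Σ = (-313) + (8) + (-147) + (-196) + (-128) + (-48) + (-21) + (-281) + (-86) = -1212
Signed area = Σ/2 = -606 (negative ⇒ clockwise traversal).

-606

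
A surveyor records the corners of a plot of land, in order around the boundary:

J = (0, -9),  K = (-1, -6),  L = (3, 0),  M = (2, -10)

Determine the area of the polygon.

Apply the shoelace formula: 2A = Σ (x_i·y_{i+1} − x_{i+1}·y_i), indices taken mod 4.
Cross-terms: -9, 18, -30, -18  ⇒  Σ = -39
Area = |Σ|/2 = 19.5.

19.5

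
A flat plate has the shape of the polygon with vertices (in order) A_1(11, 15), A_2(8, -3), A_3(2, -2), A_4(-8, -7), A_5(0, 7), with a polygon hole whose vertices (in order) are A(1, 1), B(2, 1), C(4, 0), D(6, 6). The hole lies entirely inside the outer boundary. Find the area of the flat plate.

153.5

Outer boundary:
Σ = (-153) + (-10) + (-30) + (-56) + (-77) = -326
Area = |Σ|/2 = 163.
Hole:
Apply the shoelace (surveyor's) formula: 2A = Σ (x_i·y_{i+1} − x_{i+1}·y_i), indices taken mod 4.
A→B: (1)(1) − (2)(1) = -1
B→C: (2)(0) − (4)(1) = -4
C→D: (4)(6) − (6)(0) = 24
D→A: (6)(1) − (1)(6) = 0
Σ = 19
Area = |Σ|/2 = 9.5.
Net area = 163 − 9.5 = 153.5.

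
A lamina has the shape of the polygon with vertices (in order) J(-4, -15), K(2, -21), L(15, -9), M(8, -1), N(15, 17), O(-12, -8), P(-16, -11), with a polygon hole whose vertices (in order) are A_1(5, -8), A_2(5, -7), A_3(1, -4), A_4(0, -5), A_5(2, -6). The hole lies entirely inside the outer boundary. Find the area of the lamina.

Outer boundary:
Σ = (114) + (297) + (57) + (151) + (84) + (4) + (196) = 903
Area = |Σ|/2 = 451.5.
Hole:
A_1→A_2: (5)(-7) − (5)(-8) = 5
A_2→A_3: (5)(-4) − (1)(-7) = -13
A_3→A_4: (1)(-5) − (0)(-4) = -5
A_4→A_5: (0)(-6) − (2)(-5) = 10
A_5→A_1: (2)(-8) − (5)(-6) = 14
Σ = 11
Area = |Σ|/2 = 5.5.
Net area = 451.5 − 5.5 = 446.

446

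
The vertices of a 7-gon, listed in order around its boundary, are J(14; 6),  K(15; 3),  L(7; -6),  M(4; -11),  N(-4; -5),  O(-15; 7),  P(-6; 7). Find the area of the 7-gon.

288

Apply the surveyor's formula: 2A = Σ (x_i·y_{i+1} − x_{i+1}·y_i), indices taken mod 7.
J→K: (14)(3) − (15)(6) = -48
K→L: (15)(-6) − (7)(3) = -111
L→M: (7)(-11) − (4)(-6) = -53
M→N: (4)(-5) − (-4)(-11) = -64
N→O: (-4)(7) − (-15)(-5) = -103
O→P: (-15)(7) − (-6)(7) = -63
P→J: (-6)(6) − (14)(7) = -134
Σ = -576
Area = |Σ|/2 = 288.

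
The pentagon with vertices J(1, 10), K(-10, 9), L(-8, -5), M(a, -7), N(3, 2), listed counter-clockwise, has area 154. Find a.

-4

Write out the shoelace sum; only the two edges meeting at M involve a:
2·Area = [((-8)·(-7) − a·(-5)) + (a·2 − 3·(-7))] + 259
       = 7·a + 336 = 308
⇒ a = -4.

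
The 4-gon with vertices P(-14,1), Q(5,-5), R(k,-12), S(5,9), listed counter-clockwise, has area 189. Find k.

The doubled signed area Σ (x_i y_{i+1} − x_{i+1} y_i) is linear in k.
With k=0 it equals 196; the coefficient of k is 14 (from the two edges through R).
So 14·k + 196 = 2·189 = 378 ⇒ k = 13.

13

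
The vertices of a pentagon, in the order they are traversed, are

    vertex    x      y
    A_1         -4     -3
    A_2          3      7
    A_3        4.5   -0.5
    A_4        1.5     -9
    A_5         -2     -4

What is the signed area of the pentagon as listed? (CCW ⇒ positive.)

Apply Gauss's area formula: 2A = Σ (x_i·y_{i+1} − x_{i+1}·y_i), indices taken mod 5.
A_1→A_2: (-4)(7) − (3)(-3) = -19
A_2→A_3: (3)(-0.5) − (4.5)(7) = -33
A_3→A_4: (4.5)(-9) − (1.5)(-0.5) = -39.75
A_4→A_5: (1.5)(-4) − (-2)(-9) = -24
A_5→A_1: (-2)(-3) − (-4)(-4) = -10
Σ = -125.75
Signed area = Σ/2 = -62.875 (negative ⇒ clockwise traversal).

-62.875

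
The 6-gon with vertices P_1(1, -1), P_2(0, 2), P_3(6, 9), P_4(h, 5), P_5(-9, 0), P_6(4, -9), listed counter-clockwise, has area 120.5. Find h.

The doubled signed area Σ (x_i y_{i+1} − x_{i+1} y_i) is linear in h.
With h=0 it equals 151; the coefficient of h is -9 (from the two edges through P_4).
So -9·h + 151 = 2·120.5 = 241 ⇒ h = -10.

-10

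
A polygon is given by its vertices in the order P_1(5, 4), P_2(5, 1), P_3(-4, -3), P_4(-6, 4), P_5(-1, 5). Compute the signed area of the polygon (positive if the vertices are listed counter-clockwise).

Apply the shoelace (surveyor's) formula: 2A = Σ (x_i·y_{i+1} − x_{i+1}·y_i), indices taken mod 5.
Σ = (-15) + (-11) + (-34) + (-26) + (-29) = -115
Signed area = Σ/2 = -57.5 (negative ⇒ clockwise traversal).

-57.5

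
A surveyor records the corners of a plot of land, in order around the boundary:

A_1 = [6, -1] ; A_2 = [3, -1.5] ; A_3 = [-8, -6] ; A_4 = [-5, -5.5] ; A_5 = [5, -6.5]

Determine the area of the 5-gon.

Apply Gauss's area formula: 2A = Σ (x_i·y_{i+1} − x_{i+1}·y_i), indices taken mod 5.
Cross-terms: -6, -30, 14, 60, 34  ⇒  Σ = 72
Area = |Σ|/2 = 36.

36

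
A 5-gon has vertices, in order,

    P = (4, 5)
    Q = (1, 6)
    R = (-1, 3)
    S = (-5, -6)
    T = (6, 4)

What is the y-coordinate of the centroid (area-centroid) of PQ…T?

107/79

Apply the shoelace (surveyor's) formula. First the cross-terms c_i = x_i·y_{i+1} − x_{i+1}·y_i:
  19, 9, 21, 16, 14  ⇒  2A = 79, A = 39.5.
Then Σ (y_i + y_{i+1})·c_i = 321, so ȳ = 321 / (6·39.5) = 107/79.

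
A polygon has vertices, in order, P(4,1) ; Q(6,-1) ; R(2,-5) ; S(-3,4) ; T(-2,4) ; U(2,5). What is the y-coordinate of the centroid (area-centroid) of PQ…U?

127/255

Apply Gauss's area formula. First the cross-terms c_i = x_i·y_{i+1} − x_{i+1}·y_i:
  -10, -28, -7, -4, -18, -18  ⇒  2A = -85, A = -42.5.
Then Σ (y_i + y_{i+1})·c_i = -127, so ȳ = -127 / (6·(-42.5)) = 127/255.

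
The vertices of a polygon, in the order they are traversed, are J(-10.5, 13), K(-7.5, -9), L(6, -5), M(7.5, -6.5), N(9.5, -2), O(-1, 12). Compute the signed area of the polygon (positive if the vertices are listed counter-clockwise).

276.875

Apply the shoelace (surveyor's) formula: 2A = Σ (x_i·y_{i+1} − x_{i+1}·y_i), indices taken mod 6.
J→K: (-10.5)(-9) − (-7.5)(13) = 192
K→L: (-7.5)(-5) − (6)(-9) = 91.5
L→M: (6)(-6.5) − (7.5)(-5) = -1.5
M→N: (7.5)(-2) − (9.5)(-6.5) = 46.75
N→O: (9.5)(12) − (-1)(-2) = 112
O→J: (-1)(13) − (-10.5)(12) = 113
Σ = 553.75
Signed area = Σ/2 = 276.875 (positive ⇒ counter-clockwise traversal).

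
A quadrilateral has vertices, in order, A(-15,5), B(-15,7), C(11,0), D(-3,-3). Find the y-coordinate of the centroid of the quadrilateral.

23/15

Apply the surveyor's formula. First the cross-terms c_i = x_i·y_{i+1} − x_{i+1}·y_i:
  -30, -77, -33, -60  ⇒  2A = -200, A = -100.
Then Σ (y_i + y_{i+1})·c_i = -920, so ȳ = -920 / (6·(-100)) = 23/15.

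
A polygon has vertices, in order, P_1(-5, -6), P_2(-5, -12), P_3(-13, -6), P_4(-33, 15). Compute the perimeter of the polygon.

80

|P_1P_2| = √((0)² + (-6)²) = √36 = 6
|P_2P_3| = √((-8)² + (6)²) = √100 = 10
|P_3P_4| = √((-20)² + (21)²) = √841 = 29
|P_4P_1| = √((28)² + (-21)²) = √1225 = 35
Perimeter = 6 + 10 + 29 + 35 = 80.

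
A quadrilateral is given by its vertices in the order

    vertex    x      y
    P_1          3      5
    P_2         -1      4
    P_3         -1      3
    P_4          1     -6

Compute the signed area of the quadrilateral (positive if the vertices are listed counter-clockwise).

22

Σ = (17) + (1) + (3) + (23) = 44
Signed area = Σ/2 = 22 (positive ⇒ counter-clockwise traversal).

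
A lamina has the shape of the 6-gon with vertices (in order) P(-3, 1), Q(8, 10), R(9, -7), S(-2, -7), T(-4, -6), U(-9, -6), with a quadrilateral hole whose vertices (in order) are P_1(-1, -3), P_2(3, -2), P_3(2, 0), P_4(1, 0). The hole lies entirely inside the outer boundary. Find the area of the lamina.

Outer boundary:
Σ = (-38) + (-146) + (-77) + (-16) + (-30) + (-27) = -334
Area = |Σ|/2 = 167.
Hole:
Apply the surveyor's formula: 2A = Σ (x_i·y_{i+1} − x_{i+1}·y_i), indices taken mod 4.
Cross-terms: 11, 4, 0, -3  ⇒  Σ = 12
Area = |Σ|/2 = 6.
Net area = 167 − 6 = 161.

161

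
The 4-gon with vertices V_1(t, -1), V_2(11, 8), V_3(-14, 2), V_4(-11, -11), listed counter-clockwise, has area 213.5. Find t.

Write out the shoelace sum; only the two edges meeting at V_1 involve t:
2·Area = [((-11)·(-1) − t·(-11)) + (t·8 − 11·(-1))] + 310
       = 19·t + 332 = 427
⇒ t = 5.

5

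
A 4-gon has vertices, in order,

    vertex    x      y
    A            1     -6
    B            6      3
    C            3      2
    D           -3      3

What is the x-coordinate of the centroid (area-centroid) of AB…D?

Apply the surveyor's formula. First the cross-terms c_i = x_i·y_{i+1} − x_{i+1}·y_i:
  39, 3, 15, 15  ⇒  2A = 72, A = 36.
Then Σ (x_i + x_{i+1})·c_i = 270, so x̄ = 270 / (6·36) = 1.25.

1.25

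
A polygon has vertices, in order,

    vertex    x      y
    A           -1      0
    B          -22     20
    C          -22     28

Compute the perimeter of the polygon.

|AB| = √((-21)² + (20)²) = √841 = 29
|BC| = √((0)² + (8)²) = √64 = 8
|CA| = √((21)² + (-28)²) = √1225 = 35
Perimeter = 29 + 8 + 35 = 72.

72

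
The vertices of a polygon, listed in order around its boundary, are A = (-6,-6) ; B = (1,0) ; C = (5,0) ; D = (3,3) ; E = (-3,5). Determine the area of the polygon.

Σ = (6) + (0) + (15) + (24) + (48) = 93
Area = |Σ|/2 = 46.5.

46.5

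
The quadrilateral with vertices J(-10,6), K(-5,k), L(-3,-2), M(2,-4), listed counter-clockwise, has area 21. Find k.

The doubled signed area Σ (x_i y_{i+1} − x_{i+1} y_i) is linear in k.
With k=0 it equals 28; the coefficient of k is -7 (from the two edges through K).
So -7·k + 28 = 2·21 = 42 ⇒ k = -2.

-2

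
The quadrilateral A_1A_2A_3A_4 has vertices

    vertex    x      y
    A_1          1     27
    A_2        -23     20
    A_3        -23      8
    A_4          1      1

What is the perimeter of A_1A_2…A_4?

|A_1A_2| = √((-24)² + (-7)²) = √625 = 25
|A_2A_3| = √((0)² + (-12)²) = √144 = 12
|A_3A_4| = √((24)² + (-7)²) = √625 = 25
|A_4A_1| = √((0)² + (26)²) = √676 = 26
Perimeter = 25 + 12 + 25 + 26 = 88.

88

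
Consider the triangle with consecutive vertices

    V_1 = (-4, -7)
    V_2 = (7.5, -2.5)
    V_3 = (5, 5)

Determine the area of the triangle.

48.75

Σ = (62.5) + (50) + (-15) = 97.5
Area = |Σ|/2 = 48.75.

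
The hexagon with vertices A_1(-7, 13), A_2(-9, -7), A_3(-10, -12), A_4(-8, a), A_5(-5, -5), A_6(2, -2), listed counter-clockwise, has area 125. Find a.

-14

The doubled signed area Σ (x_i y_{i+1} − x_{i+1} y_i) is linear in a.
With a=0 it equals 180; the coefficient of a is -5 (from the two edges through A_4).
So -5·a + 180 = 2·125 = 250 ⇒ a = -14.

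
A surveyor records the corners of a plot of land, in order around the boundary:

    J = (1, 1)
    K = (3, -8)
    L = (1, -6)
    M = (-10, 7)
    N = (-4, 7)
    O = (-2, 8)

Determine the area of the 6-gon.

72

Apply the shoelace (surveyor's) formula: 2A = Σ (x_i·y_{i+1} − x_{i+1}·y_i), indices taken mod 6.
Cross-terms: -11, -10, -53, -42, -18, -10  ⇒  Σ = -144
Area = |Σ|/2 = 72.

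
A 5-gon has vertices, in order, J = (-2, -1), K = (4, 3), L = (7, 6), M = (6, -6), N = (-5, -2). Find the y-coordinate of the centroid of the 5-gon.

-178/177

Apply the surveyor's formula. First the cross-terms c_i = x_i·y_{i+1} − x_{i+1}·y_i:
  -2, 3, -78, -42, 1  ⇒  2A = -118, A = -59.
Then Σ (y_i + y_{i+1})·c_i = 356, so ȳ = 356 / (6·(-59)) = -178/177.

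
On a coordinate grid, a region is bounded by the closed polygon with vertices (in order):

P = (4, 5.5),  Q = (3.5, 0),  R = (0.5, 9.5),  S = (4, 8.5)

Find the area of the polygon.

15.875

Apply the shoelace formula: 2A = Σ (x_i·y_{i+1} − x_{i+1}·y_i), indices taken mod 4.
P→Q: (4)(0) − (3.5)(5.5) = -19.25
Q→R: (3.5)(9.5) − (0.5)(0) = 33.25
R→S: (0.5)(8.5) − (4)(9.5) = -33.75
S→P: (4)(5.5) − (4)(8.5) = -12
Σ = -31.75
Area = |Σ|/2 = 15.875.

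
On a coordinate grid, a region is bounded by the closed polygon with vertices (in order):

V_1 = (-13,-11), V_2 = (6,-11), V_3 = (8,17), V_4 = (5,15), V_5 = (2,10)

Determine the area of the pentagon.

Cross-terms: 209, 190, 35, 20, 108  ⇒  Σ = 562
Area = |Σ|/2 = 281.

281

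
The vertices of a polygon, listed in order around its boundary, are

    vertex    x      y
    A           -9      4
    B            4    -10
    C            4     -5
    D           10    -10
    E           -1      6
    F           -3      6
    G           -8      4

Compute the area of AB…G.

Apply Gauss's area formula: 2A = Σ (x_i·y_{i+1} − x_{i+1}·y_i), indices taken mod 7.
Σ = (74) + (20) + (10) + (50) + (12) + (36) + (4) = 206
Area = |Σ|/2 = 103.

103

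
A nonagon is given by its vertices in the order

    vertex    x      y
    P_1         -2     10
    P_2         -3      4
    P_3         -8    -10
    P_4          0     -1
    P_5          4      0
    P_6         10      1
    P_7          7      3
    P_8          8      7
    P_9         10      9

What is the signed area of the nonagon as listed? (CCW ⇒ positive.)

134

Apply the surveyor's formula: 2A = Σ (x_i·y_{i+1} − x_{i+1}·y_i), indices taken mod 9.
Σ = (22) + (62) + (8) + (4) + (4) + (23) + (25) + (2) + (118) = 268
Signed area = Σ/2 = 134 (positive ⇒ counter-clockwise traversal).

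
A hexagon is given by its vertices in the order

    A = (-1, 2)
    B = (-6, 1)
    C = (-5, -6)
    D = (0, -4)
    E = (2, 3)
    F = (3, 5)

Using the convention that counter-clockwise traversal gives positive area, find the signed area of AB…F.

46

Apply Gauss's area formula: 2A = Σ (x_i·y_{i+1} − x_{i+1}·y_i), indices taken mod 6.
Cross-terms: 11, 41, 20, 8, 1, 11  ⇒  Σ = 92
Signed area = Σ/2 = 46 (positive ⇒ counter-clockwise traversal).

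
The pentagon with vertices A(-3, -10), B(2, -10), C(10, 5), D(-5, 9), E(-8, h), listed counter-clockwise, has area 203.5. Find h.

The doubled signed area Σ (x_i y_{i+1} − x_{i+1} y_i) is linear in h.
With h=0 it equals 427; the coefficient of h is -2 (from the two edges through E).
So -2·h + 427 = 2·203.5 = 407 ⇒ h = 10.

10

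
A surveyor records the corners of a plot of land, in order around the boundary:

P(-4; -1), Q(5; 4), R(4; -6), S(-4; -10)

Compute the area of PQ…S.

Apply the shoelace formula: 2A = Σ (x_i·y_{i+1} − x_{i+1}·y_i), indices taken mod 4.
Cross-terms: -11, -46, -64, -36  ⇒  Σ = -157
Area = |Σ|/2 = 78.5.

78.5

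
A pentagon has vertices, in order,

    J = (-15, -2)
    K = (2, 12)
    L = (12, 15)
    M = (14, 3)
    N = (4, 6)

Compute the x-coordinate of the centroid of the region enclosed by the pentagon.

Apply the shoelace (surveyor's) formula. First the cross-terms c_i = x_i·y_{i+1} − x_{i+1}·y_i:
  -176, -114, -174, 72, 82  ⇒  2A = -310, A = -155.
Then Σ (x_i + x_{i+1})·c_i = -3438, so x̄ = -3438 / (6·(-155)) = 573/155.

573/155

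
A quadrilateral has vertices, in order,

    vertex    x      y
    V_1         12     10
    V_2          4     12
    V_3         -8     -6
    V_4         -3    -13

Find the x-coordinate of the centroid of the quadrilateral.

Apply the shoelace (surveyor's) formula. First the cross-terms c_i = x_i·y_{i+1} − x_{i+1}·y_i:
  104, 72, 86, 126  ⇒  2A = 388, A = 194.
Then Σ (x_i + x_{i+1})·c_i = 1564, so x̄ = 1564 / (6·194) = 391/291.

391/291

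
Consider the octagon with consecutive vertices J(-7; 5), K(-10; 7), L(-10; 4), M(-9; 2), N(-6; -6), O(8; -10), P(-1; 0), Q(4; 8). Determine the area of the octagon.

Cross-terms: 1, 30, 16, 66, 108, -10, -8, 76  ⇒  Σ = 279
Area = |Σ|/2 = 139.5.

139.5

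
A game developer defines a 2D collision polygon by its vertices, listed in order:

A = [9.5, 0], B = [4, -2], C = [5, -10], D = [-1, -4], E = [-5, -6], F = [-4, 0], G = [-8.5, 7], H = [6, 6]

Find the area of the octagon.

147.5

Apply the surveyor's formula: 2A = Σ (x_i·y_{i+1} − x_{i+1}·y_i), indices taken mod 8.
Cross-terms: -19, -30, -30, -14, -24, -28, -93, -57  ⇒  Σ = -295
Area = |Σ|/2 = 147.5.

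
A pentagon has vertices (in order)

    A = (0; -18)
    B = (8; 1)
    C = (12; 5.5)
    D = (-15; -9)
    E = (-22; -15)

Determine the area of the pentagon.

Σ = (144) + (32) + (-25.5) + (27) + (396) = 573.5
Area = |Σ|/2 = 286.75.

286.75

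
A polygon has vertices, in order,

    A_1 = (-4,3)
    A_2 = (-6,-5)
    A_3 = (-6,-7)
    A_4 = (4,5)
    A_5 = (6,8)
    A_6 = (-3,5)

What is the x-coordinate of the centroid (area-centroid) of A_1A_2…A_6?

Apply Gauss's area formula. First the cross-terms c_i = x_i·y_{i+1} − x_{i+1}·y_i:
  38, 12, -2, 2, 54, 11  ⇒  2A = 115, A = 57.5.
Then Σ (x_i + x_{i+1})·c_i = -415, so x̄ = -415 / (6·57.5) = -83/69.

-83/69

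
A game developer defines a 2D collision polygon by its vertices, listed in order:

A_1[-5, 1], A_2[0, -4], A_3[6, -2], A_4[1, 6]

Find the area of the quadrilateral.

Apply the shoelace formula: 2A = Σ (x_i·y_{i+1} − x_{i+1}·y_i), indices taken mod 4.
Σ = (20) + (24) + (38) + (31) = 113
Area = |Σ|/2 = 56.5.

56.5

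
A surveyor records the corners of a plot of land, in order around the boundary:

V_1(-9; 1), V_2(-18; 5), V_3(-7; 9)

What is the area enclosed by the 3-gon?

V_1→V_2: (-9)(5) − (-18)(1) = -27
V_2→V_3: (-18)(9) − (-7)(5) = -127
V_3→V_1: (-7)(1) − (-9)(9) = 74
Σ = -80
Area = |Σ|/2 = 40.

40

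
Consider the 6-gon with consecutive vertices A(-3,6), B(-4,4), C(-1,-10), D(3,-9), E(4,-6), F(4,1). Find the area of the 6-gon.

84

Apply the shoelace (surveyor's) formula: 2A = Σ (x_i·y_{i+1} − x_{i+1}·y_i), indices taken mod 6.
Cross-terms: 12, 44, 39, 18, 28, 27  ⇒  Σ = 168
Area = |Σ|/2 = 84.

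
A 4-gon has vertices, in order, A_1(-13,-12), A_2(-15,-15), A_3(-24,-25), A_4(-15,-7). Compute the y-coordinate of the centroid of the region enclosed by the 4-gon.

-491/33

Apply Gauss's area formula. First the cross-terms c_i = x_i·y_{i+1} − x_{i+1}·y_i:
  15, 15, -207, 89  ⇒  2A = -88, A = -44.
Then Σ (y_i + y_{i+1})·c_i = 3928, so ȳ = 3928 / (6·(-44)) = -491/33.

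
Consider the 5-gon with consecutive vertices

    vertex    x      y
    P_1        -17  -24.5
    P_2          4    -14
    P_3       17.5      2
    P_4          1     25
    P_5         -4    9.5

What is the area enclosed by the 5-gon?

Apply Gauss's area formula: 2A = Σ (x_i·y_{i+1} − x_{i+1}·y_i), indices taken mod 5.
P_1→P_2: (-17)(-14) − (4)(-24.5) = 336
P_2→P_3: (4)(2) − (17.5)(-14) = 253
P_3→P_4: (17.5)(25) − (1)(2) = 435.5
P_4→P_5: (1)(9.5) − (-4)(25) = 109.5
P_5→P_1: (-4)(-24.5) − (-17)(9.5) = 259.5
Σ = 1393.5
Area = |Σ|/2 = 696.75.

696.75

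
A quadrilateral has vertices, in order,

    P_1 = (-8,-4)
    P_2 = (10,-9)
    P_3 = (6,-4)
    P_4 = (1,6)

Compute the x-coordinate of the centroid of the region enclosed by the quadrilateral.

Apply the shoelace (surveyor's) formula. First the cross-terms c_i = x_i·y_{i+1} − x_{i+1}·y_i:
  112, 14, 40, 44  ⇒  2A = 210, A = 105.
Then Σ (x_i + x_{i+1})·c_i = 420, so x̄ = 420 / (6·105) = 2/3.

2/3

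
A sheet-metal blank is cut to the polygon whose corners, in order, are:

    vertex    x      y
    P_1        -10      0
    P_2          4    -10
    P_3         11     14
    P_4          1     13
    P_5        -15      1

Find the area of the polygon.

Apply the surveyor's formula: 2A = Σ (x_i·y_{i+1} − x_{i+1}·y_i), indices taken mod 5.
P_1→P_2: (-10)(-10) − (4)(0) = 100
P_2→P_3: (4)(14) − (11)(-10) = 166
P_3→P_4: (11)(13) − (1)(14) = 129
P_4→P_5: (1)(1) − (-15)(13) = 196
P_5→P_1: (-15)(0) − (-10)(1) = 10
Σ = 601
Area = |Σ|/2 = 300.5.

300.5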